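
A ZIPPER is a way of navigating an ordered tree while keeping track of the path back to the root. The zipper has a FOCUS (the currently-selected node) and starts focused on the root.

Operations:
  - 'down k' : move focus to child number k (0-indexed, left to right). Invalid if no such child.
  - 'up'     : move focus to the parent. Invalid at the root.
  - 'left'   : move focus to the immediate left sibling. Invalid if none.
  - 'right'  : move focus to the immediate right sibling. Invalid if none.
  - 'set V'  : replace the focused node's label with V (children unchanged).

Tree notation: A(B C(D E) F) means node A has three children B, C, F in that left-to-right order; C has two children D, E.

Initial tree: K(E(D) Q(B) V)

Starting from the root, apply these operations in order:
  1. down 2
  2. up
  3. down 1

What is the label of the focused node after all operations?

Answer: Q

Derivation:
Step 1 (down 2): focus=V path=2 depth=1 children=[] left=['E', 'Q'] right=[] parent=K
Step 2 (up): focus=K path=root depth=0 children=['E', 'Q', 'V'] (at root)
Step 3 (down 1): focus=Q path=1 depth=1 children=['B'] left=['E'] right=['V'] parent=K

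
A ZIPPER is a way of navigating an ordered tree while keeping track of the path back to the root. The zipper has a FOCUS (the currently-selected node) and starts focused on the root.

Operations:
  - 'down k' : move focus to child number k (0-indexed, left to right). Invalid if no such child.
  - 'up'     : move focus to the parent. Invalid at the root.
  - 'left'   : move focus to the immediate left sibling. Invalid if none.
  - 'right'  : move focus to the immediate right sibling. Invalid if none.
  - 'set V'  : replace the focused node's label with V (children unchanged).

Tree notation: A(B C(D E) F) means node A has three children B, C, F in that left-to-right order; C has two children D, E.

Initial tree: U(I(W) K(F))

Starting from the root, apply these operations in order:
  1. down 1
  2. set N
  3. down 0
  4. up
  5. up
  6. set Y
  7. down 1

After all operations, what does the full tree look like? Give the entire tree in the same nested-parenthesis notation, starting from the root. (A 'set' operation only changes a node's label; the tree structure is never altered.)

Step 1 (down 1): focus=K path=1 depth=1 children=['F'] left=['I'] right=[] parent=U
Step 2 (set N): focus=N path=1 depth=1 children=['F'] left=['I'] right=[] parent=U
Step 3 (down 0): focus=F path=1/0 depth=2 children=[] left=[] right=[] parent=N
Step 4 (up): focus=N path=1 depth=1 children=['F'] left=['I'] right=[] parent=U
Step 5 (up): focus=U path=root depth=0 children=['I', 'N'] (at root)
Step 6 (set Y): focus=Y path=root depth=0 children=['I', 'N'] (at root)
Step 7 (down 1): focus=N path=1 depth=1 children=['F'] left=['I'] right=[] parent=Y

Answer: Y(I(W) N(F))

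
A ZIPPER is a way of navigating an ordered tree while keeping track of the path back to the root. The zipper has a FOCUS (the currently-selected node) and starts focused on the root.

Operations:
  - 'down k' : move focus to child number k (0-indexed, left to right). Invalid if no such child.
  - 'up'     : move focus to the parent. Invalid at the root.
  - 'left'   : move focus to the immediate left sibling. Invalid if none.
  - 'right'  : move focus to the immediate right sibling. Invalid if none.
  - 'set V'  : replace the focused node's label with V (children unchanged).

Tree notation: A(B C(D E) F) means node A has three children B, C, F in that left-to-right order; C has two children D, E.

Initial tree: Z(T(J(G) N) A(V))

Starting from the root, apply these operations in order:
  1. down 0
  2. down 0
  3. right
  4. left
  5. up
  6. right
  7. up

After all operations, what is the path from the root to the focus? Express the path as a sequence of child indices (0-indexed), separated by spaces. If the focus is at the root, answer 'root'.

Answer: root

Derivation:
Step 1 (down 0): focus=T path=0 depth=1 children=['J', 'N'] left=[] right=['A'] parent=Z
Step 2 (down 0): focus=J path=0/0 depth=2 children=['G'] left=[] right=['N'] parent=T
Step 3 (right): focus=N path=0/1 depth=2 children=[] left=['J'] right=[] parent=T
Step 4 (left): focus=J path=0/0 depth=2 children=['G'] left=[] right=['N'] parent=T
Step 5 (up): focus=T path=0 depth=1 children=['J', 'N'] left=[] right=['A'] parent=Z
Step 6 (right): focus=A path=1 depth=1 children=['V'] left=['T'] right=[] parent=Z
Step 7 (up): focus=Z path=root depth=0 children=['T', 'A'] (at root)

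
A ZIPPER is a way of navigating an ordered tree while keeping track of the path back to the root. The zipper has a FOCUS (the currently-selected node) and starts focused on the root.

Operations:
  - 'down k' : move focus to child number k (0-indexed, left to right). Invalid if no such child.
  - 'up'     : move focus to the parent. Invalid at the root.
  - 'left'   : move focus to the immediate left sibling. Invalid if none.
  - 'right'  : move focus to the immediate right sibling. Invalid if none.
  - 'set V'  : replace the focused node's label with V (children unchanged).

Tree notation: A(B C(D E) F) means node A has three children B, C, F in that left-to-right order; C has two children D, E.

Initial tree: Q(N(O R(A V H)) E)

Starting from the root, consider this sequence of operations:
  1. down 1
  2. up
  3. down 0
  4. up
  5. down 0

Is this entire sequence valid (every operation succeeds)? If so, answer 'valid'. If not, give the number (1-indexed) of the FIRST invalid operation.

Answer: valid

Derivation:
Step 1 (down 1): focus=E path=1 depth=1 children=[] left=['N'] right=[] parent=Q
Step 2 (up): focus=Q path=root depth=0 children=['N', 'E'] (at root)
Step 3 (down 0): focus=N path=0 depth=1 children=['O', 'R'] left=[] right=['E'] parent=Q
Step 4 (up): focus=Q path=root depth=0 children=['N', 'E'] (at root)
Step 5 (down 0): focus=N path=0 depth=1 children=['O', 'R'] left=[] right=['E'] parent=Q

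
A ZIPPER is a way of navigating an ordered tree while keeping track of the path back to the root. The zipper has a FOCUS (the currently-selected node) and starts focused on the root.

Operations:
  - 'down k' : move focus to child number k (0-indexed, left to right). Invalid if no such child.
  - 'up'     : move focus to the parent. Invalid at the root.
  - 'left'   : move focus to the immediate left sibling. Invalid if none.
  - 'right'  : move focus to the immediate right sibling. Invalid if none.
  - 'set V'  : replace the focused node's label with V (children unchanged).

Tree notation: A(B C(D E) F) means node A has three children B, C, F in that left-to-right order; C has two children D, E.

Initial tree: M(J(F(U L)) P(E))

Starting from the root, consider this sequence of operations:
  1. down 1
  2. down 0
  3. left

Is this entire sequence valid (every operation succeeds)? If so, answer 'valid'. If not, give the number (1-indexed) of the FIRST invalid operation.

Answer: 3

Derivation:
Step 1 (down 1): focus=P path=1 depth=1 children=['E'] left=['J'] right=[] parent=M
Step 2 (down 0): focus=E path=1/0 depth=2 children=[] left=[] right=[] parent=P
Step 3 (left): INVALID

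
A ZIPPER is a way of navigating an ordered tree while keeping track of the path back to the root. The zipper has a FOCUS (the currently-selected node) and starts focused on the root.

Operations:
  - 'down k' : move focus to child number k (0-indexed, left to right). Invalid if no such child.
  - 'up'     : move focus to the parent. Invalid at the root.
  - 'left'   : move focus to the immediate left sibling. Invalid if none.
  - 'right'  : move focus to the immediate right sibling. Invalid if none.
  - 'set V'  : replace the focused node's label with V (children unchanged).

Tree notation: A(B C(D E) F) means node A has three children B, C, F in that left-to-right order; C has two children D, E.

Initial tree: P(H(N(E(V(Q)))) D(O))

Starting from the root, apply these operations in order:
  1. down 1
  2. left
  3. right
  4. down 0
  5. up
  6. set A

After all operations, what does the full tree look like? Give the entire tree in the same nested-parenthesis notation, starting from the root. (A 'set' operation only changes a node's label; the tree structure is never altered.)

Step 1 (down 1): focus=D path=1 depth=1 children=['O'] left=['H'] right=[] parent=P
Step 2 (left): focus=H path=0 depth=1 children=['N'] left=[] right=['D'] parent=P
Step 3 (right): focus=D path=1 depth=1 children=['O'] left=['H'] right=[] parent=P
Step 4 (down 0): focus=O path=1/0 depth=2 children=[] left=[] right=[] parent=D
Step 5 (up): focus=D path=1 depth=1 children=['O'] left=['H'] right=[] parent=P
Step 6 (set A): focus=A path=1 depth=1 children=['O'] left=['H'] right=[] parent=P

Answer: P(H(N(E(V(Q)))) A(O))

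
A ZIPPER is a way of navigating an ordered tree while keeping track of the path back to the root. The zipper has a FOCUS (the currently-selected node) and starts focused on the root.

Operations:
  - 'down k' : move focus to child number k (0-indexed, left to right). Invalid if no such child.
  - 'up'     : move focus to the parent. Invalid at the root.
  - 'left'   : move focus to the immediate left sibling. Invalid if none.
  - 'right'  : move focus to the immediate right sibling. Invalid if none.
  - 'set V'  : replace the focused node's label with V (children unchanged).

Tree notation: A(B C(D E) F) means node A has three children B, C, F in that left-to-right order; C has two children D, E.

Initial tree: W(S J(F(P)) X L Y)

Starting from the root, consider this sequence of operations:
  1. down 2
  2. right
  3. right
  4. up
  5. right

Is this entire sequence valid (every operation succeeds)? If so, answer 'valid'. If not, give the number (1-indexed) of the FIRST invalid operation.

Answer: 5

Derivation:
Step 1 (down 2): focus=X path=2 depth=1 children=[] left=['S', 'J'] right=['L', 'Y'] parent=W
Step 2 (right): focus=L path=3 depth=1 children=[] left=['S', 'J', 'X'] right=['Y'] parent=W
Step 3 (right): focus=Y path=4 depth=1 children=[] left=['S', 'J', 'X', 'L'] right=[] parent=W
Step 4 (up): focus=W path=root depth=0 children=['S', 'J', 'X', 'L', 'Y'] (at root)
Step 5 (right): INVALID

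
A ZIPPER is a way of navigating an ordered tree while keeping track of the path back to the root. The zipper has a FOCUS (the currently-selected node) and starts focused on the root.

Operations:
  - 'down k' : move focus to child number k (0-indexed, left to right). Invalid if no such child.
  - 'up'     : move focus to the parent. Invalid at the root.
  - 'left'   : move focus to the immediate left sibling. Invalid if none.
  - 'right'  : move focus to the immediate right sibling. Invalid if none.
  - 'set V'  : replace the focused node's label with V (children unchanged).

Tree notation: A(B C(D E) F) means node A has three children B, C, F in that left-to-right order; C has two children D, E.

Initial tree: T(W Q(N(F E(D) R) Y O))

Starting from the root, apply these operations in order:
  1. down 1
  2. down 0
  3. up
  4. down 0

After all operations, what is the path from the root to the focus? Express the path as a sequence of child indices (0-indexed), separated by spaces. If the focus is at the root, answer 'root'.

Step 1 (down 1): focus=Q path=1 depth=1 children=['N', 'Y', 'O'] left=['W'] right=[] parent=T
Step 2 (down 0): focus=N path=1/0 depth=2 children=['F', 'E', 'R'] left=[] right=['Y', 'O'] parent=Q
Step 3 (up): focus=Q path=1 depth=1 children=['N', 'Y', 'O'] left=['W'] right=[] parent=T
Step 4 (down 0): focus=N path=1/0 depth=2 children=['F', 'E', 'R'] left=[] right=['Y', 'O'] parent=Q

Answer: 1 0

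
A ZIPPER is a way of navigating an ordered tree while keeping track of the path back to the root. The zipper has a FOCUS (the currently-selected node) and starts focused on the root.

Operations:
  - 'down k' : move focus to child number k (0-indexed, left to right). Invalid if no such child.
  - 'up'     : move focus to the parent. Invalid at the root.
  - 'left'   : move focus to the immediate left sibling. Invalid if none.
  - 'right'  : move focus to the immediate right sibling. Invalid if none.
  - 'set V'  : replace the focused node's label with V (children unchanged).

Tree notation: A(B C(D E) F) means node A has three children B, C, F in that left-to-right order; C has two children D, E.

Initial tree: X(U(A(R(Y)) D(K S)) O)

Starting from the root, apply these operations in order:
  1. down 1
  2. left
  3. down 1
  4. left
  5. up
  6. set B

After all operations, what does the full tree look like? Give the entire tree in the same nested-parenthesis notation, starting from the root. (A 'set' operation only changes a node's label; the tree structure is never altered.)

Step 1 (down 1): focus=O path=1 depth=1 children=[] left=['U'] right=[] parent=X
Step 2 (left): focus=U path=0 depth=1 children=['A', 'D'] left=[] right=['O'] parent=X
Step 3 (down 1): focus=D path=0/1 depth=2 children=['K', 'S'] left=['A'] right=[] parent=U
Step 4 (left): focus=A path=0/0 depth=2 children=['R'] left=[] right=['D'] parent=U
Step 5 (up): focus=U path=0 depth=1 children=['A', 'D'] left=[] right=['O'] parent=X
Step 6 (set B): focus=B path=0 depth=1 children=['A', 'D'] left=[] right=['O'] parent=X

Answer: X(B(A(R(Y)) D(K S)) O)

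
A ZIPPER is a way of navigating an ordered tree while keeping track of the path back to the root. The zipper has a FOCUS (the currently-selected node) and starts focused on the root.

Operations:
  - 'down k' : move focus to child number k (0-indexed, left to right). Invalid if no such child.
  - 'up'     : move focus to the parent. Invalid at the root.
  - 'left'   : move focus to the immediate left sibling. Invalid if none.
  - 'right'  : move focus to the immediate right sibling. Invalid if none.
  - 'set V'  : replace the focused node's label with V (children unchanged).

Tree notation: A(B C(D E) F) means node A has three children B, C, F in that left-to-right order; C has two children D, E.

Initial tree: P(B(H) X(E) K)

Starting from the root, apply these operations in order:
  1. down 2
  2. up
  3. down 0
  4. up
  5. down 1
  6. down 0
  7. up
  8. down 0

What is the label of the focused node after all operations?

Answer: E

Derivation:
Step 1 (down 2): focus=K path=2 depth=1 children=[] left=['B', 'X'] right=[] parent=P
Step 2 (up): focus=P path=root depth=0 children=['B', 'X', 'K'] (at root)
Step 3 (down 0): focus=B path=0 depth=1 children=['H'] left=[] right=['X', 'K'] parent=P
Step 4 (up): focus=P path=root depth=0 children=['B', 'X', 'K'] (at root)
Step 5 (down 1): focus=X path=1 depth=1 children=['E'] left=['B'] right=['K'] parent=P
Step 6 (down 0): focus=E path=1/0 depth=2 children=[] left=[] right=[] parent=X
Step 7 (up): focus=X path=1 depth=1 children=['E'] left=['B'] right=['K'] parent=P
Step 8 (down 0): focus=E path=1/0 depth=2 children=[] left=[] right=[] parent=X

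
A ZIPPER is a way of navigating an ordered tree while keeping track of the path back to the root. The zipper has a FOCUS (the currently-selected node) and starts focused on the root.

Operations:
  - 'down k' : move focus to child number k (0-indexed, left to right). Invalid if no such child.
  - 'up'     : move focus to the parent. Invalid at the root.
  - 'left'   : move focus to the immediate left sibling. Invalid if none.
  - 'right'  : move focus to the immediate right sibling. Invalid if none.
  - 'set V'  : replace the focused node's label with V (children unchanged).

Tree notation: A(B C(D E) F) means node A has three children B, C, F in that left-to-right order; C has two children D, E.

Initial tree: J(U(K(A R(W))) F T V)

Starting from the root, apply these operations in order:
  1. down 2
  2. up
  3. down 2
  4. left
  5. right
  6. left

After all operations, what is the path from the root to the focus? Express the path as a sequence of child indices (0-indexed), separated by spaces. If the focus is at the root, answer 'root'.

Answer: 1

Derivation:
Step 1 (down 2): focus=T path=2 depth=1 children=[] left=['U', 'F'] right=['V'] parent=J
Step 2 (up): focus=J path=root depth=0 children=['U', 'F', 'T', 'V'] (at root)
Step 3 (down 2): focus=T path=2 depth=1 children=[] left=['U', 'F'] right=['V'] parent=J
Step 4 (left): focus=F path=1 depth=1 children=[] left=['U'] right=['T', 'V'] parent=J
Step 5 (right): focus=T path=2 depth=1 children=[] left=['U', 'F'] right=['V'] parent=J
Step 6 (left): focus=F path=1 depth=1 children=[] left=['U'] right=['T', 'V'] parent=J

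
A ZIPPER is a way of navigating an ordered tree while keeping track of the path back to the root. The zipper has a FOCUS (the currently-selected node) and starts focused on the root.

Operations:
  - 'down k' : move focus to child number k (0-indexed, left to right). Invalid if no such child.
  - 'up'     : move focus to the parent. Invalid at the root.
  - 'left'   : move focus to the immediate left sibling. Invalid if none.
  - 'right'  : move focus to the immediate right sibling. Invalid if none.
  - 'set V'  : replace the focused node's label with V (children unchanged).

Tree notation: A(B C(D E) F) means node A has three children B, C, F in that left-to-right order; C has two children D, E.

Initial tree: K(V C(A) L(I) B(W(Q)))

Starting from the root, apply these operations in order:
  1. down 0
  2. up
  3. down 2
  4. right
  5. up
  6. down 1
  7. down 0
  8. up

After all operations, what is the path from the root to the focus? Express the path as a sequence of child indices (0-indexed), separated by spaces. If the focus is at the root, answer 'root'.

Step 1 (down 0): focus=V path=0 depth=1 children=[] left=[] right=['C', 'L', 'B'] parent=K
Step 2 (up): focus=K path=root depth=0 children=['V', 'C', 'L', 'B'] (at root)
Step 3 (down 2): focus=L path=2 depth=1 children=['I'] left=['V', 'C'] right=['B'] parent=K
Step 4 (right): focus=B path=3 depth=1 children=['W'] left=['V', 'C', 'L'] right=[] parent=K
Step 5 (up): focus=K path=root depth=0 children=['V', 'C', 'L', 'B'] (at root)
Step 6 (down 1): focus=C path=1 depth=1 children=['A'] left=['V'] right=['L', 'B'] parent=K
Step 7 (down 0): focus=A path=1/0 depth=2 children=[] left=[] right=[] parent=C
Step 8 (up): focus=C path=1 depth=1 children=['A'] left=['V'] right=['L', 'B'] parent=K

Answer: 1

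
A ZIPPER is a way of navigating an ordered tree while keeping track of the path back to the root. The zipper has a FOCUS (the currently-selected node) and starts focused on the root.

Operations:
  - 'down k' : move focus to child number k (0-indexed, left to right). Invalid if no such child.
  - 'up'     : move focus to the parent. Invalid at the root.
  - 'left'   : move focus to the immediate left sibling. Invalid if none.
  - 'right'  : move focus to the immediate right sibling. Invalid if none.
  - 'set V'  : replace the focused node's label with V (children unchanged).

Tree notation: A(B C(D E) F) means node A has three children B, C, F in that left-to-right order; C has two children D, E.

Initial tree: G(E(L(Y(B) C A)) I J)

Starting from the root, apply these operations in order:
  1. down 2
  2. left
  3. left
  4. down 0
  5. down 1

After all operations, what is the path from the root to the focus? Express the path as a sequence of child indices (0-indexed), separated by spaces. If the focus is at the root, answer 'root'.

Step 1 (down 2): focus=J path=2 depth=1 children=[] left=['E', 'I'] right=[] parent=G
Step 2 (left): focus=I path=1 depth=1 children=[] left=['E'] right=['J'] parent=G
Step 3 (left): focus=E path=0 depth=1 children=['L'] left=[] right=['I', 'J'] parent=G
Step 4 (down 0): focus=L path=0/0 depth=2 children=['Y', 'C', 'A'] left=[] right=[] parent=E
Step 5 (down 1): focus=C path=0/0/1 depth=3 children=[] left=['Y'] right=['A'] parent=L

Answer: 0 0 1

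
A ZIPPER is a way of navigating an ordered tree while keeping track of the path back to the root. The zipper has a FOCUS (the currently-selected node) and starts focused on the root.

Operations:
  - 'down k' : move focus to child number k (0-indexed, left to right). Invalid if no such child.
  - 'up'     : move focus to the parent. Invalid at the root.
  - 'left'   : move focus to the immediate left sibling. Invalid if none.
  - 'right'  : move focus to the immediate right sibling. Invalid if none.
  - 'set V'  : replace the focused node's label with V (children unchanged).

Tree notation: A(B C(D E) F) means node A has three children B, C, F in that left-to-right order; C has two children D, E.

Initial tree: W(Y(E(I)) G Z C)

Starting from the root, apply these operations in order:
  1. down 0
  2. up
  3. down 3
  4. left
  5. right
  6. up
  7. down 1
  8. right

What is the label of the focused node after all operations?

Step 1 (down 0): focus=Y path=0 depth=1 children=['E'] left=[] right=['G', 'Z', 'C'] parent=W
Step 2 (up): focus=W path=root depth=0 children=['Y', 'G', 'Z', 'C'] (at root)
Step 3 (down 3): focus=C path=3 depth=1 children=[] left=['Y', 'G', 'Z'] right=[] parent=W
Step 4 (left): focus=Z path=2 depth=1 children=[] left=['Y', 'G'] right=['C'] parent=W
Step 5 (right): focus=C path=3 depth=1 children=[] left=['Y', 'G', 'Z'] right=[] parent=W
Step 6 (up): focus=W path=root depth=0 children=['Y', 'G', 'Z', 'C'] (at root)
Step 7 (down 1): focus=G path=1 depth=1 children=[] left=['Y'] right=['Z', 'C'] parent=W
Step 8 (right): focus=Z path=2 depth=1 children=[] left=['Y', 'G'] right=['C'] parent=W

Answer: Z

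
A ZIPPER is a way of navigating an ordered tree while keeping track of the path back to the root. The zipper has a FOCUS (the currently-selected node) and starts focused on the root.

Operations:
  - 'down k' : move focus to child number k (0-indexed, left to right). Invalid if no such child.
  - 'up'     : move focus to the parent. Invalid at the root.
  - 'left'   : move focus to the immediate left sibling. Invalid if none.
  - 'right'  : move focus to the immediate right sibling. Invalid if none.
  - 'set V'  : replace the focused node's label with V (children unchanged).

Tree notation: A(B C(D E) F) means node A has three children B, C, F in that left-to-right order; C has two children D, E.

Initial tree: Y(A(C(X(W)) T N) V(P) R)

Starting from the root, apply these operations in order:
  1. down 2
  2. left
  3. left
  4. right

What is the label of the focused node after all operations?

Answer: V

Derivation:
Step 1 (down 2): focus=R path=2 depth=1 children=[] left=['A', 'V'] right=[] parent=Y
Step 2 (left): focus=V path=1 depth=1 children=['P'] left=['A'] right=['R'] parent=Y
Step 3 (left): focus=A path=0 depth=1 children=['C', 'T', 'N'] left=[] right=['V', 'R'] parent=Y
Step 4 (right): focus=V path=1 depth=1 children=['P'] left=['A'] right=['R'] parent=Y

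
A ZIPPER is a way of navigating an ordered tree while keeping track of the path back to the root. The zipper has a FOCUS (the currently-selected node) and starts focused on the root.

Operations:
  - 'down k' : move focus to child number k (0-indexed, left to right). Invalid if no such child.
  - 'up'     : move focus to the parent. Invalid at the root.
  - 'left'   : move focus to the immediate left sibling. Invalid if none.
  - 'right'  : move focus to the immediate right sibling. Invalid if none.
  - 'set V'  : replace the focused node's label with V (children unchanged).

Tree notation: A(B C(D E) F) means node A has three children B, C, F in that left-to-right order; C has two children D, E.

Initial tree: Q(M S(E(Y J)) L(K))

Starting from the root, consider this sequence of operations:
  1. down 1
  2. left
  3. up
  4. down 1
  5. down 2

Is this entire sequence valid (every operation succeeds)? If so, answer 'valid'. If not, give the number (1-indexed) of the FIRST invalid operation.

Answer: 5

Derivation:
Step 1 (down 1): focus=S path=1 depth=1 children=['E'] left=['M'] right=['L'] parent=Q
Step 2 (left): focus=M path=0 depth=1 children=[] left=[] right=['S', 'L'] parent=Q
Step 3 (up): focus=Q path=root depth=0 children=['M', 'S', 'L'] (at root)
Step 4 (down 1): focus=S path=1 depth=1 children=['E'] left=['M'] right=['L'] parent=Q
Step 5 (down 2): INVALID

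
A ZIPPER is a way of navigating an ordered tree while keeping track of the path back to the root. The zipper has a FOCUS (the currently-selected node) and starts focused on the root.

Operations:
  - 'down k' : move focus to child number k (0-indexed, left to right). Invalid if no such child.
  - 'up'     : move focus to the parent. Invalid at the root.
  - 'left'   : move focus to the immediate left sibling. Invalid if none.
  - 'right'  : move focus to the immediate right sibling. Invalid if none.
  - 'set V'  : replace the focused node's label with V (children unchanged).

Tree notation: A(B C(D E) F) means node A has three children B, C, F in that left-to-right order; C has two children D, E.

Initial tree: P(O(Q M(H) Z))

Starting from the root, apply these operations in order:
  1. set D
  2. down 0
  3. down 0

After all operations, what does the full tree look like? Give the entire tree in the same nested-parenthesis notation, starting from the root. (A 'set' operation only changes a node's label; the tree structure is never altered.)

Answer: D(O(Q M(H) Z))

Derivation:
Step 1 (set D): focus=D path=root depth=0 children=['O'] (at root)
Step 2 (down 0): focus=O path=0 depth=1 children=['Q', 'M', 'Z'] left=[] right=[] parent=D
Step 3 (down 0): focus=Q path=0/0 depth=2 children=[] left=[] right=['M', 'Z'] parent=O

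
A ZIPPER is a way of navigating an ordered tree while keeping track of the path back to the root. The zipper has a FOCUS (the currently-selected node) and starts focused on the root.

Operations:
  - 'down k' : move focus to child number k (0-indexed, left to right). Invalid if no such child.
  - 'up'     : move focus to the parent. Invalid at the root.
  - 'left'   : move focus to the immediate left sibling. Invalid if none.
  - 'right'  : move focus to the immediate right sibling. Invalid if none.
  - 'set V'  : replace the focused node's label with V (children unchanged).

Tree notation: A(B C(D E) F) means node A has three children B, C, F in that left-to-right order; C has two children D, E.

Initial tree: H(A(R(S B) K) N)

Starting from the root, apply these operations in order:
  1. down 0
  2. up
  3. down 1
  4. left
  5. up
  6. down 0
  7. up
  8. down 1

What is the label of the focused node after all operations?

Answer: N

Derivation:
Step 1 (down 0): focus=A path=0 depth=1 children=['R', 'K'] left=[] right=['N'] parent=H
Step 2 (up): focus=H path=root depth=0 children=['A', 'N'] (at root)
Step 3 (down 1): focus=N path=1 depth=1 children=[] left=['A'] right=[] parent=H
Step 4 (left): focus=A path=0 depth=1 children=['R', 'K'] left=[] right=['N'] parent=H
Step 5 (up): focus=H path=root depth=0 children=['A', 'N'] (at root)
Step 6 (down 0): focus=A path=0 depth=1 children=['R', 'K'] left=[] right=['N'] parent=H
Step 7 (up): focus=H path=root depth=0 children=['A', 'N'] (at root)
Step 8 (down 1): focus=N path=1 depth=1 children=[] left=['A'] right=[] parent=H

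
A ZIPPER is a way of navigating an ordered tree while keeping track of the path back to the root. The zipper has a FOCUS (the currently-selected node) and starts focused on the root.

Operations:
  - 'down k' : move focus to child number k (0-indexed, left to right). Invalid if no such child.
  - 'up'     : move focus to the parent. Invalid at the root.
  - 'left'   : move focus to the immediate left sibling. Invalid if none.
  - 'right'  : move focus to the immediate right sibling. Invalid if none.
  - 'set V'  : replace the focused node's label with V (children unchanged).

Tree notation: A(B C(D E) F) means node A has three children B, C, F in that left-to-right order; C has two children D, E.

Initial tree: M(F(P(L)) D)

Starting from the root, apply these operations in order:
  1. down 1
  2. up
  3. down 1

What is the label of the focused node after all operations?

Step 1 (down 1): focus=D path=1 depth=1 children=[] left=['F'] right=[] parent=M
Step 2 (up): focus=M path=root depth=0 children=['F', 'D'] (at root)
Step 3 (down 1): focus=D path=1 depth=1 children=[] left=['F'] right=[] parent=M

Answer: D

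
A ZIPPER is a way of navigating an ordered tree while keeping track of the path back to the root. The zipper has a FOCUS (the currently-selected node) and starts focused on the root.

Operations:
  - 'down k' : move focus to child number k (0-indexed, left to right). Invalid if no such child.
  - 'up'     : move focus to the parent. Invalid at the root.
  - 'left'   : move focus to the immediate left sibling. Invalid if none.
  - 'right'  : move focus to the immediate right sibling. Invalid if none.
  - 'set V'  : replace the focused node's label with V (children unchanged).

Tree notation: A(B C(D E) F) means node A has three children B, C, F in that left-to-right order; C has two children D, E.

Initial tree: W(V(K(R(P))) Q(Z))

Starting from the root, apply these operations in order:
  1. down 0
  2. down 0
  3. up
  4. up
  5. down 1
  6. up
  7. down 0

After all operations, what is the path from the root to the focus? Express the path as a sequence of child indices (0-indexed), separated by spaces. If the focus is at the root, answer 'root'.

Step 1 (down 0): focus=V path=0 depth=1 children=['K'] left=[] right=['Q'] parent=W
Step 2 (down 0): focus=K path=0/0 depth=2 children=['R'] left=[] right=[] parent=V
Step 3 (up): focus=V path=0 depth=1 children=['K'] left=[] right=['Q'] parent=W
Step 4 (up): focus=W path=root depth=0 children=['V', 'Q'] (at root)
Step 5 (down 1): focus=Q path=1 depth=1 children=['Z'] left=['V'] right=[] parent=W
Step 6 (up): focus=W path=root depth=0 children=['V', 'Q'] (at root)
Step 7 (down 0): focus=V path=0 depth=1 children=['K'] left=[] right=['Q'] parent=W

Answer: 0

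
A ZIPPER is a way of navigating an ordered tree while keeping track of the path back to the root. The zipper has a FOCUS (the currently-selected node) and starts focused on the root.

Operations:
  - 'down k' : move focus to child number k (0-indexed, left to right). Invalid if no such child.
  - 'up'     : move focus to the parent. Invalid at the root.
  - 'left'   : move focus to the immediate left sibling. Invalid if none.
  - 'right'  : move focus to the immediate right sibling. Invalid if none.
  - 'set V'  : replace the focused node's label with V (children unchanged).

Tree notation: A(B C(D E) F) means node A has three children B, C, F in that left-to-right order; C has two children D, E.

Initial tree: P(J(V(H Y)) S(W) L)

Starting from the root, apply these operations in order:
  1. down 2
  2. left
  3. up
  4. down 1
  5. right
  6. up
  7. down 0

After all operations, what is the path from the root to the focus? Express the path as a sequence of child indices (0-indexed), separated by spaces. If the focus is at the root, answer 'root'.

Step 1 (down 2): focus=L path=2 depth=1 children=[] left=['J', 'S'] right=[] parent=P
Step 2 (left): focus=S path=1 depth=1 children=['W'] left=['J'] right=['L'] parent=P
Step 3 (up): focus=P path=root depth=0 children=['J', 'S', 'L'] (at root)
Step 4 (down 1): focus=S path=1 depth=1 children=['W'] left=['J'] right=['L'] parent=P
Step 5 (right): focus=L path=2 depth=1 children=[] left=['J', 'S'] right=[] parent=P
Step 6 (up): focus=P path=root depth=0 children=['J', 'S', 'L'] (at root)
Step 7 (down 0): focus=J path=0 depth=1 children=['V'] left=[] right=['S', 'L'] parent=P

Answer: 0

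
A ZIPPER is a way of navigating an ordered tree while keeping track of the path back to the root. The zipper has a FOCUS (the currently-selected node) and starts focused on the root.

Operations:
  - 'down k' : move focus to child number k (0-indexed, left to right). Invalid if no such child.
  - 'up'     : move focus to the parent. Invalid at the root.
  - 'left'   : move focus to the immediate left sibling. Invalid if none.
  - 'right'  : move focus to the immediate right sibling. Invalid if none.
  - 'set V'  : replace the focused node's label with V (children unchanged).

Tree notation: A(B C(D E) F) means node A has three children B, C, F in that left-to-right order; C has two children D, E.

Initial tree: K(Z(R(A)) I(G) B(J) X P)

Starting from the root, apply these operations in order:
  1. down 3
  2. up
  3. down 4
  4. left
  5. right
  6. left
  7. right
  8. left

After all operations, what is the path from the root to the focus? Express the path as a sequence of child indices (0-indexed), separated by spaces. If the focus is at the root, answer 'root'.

Answer: 3

Derivation:
Step 1 (down 3): focus=X path=3 depth=1 children=[] left=['Z', 'I', 'B'] right=['P'] parent=K
Step 2 (up): focus=K path=root depth=0 children=['Z', 'I', 'B', 'X', 'P'] (at root)
Step 3 (down 4): focus=P path=4 depth=1 children=[] left=['Z', 'I', 'B', 'X'] right=[] parent=K
Step 4 (left): focus=X path=3 depth=1 children=[] left=['Z', 'I', 'B'] right=['P'] parent=K
Step 5 (right): focus=P path=4 depth=1 children=[] left=['Z', 'I', 'B', 'X'] right=[] parent=K
Step 6 (left): focus=X path=3 depth=1 children=[] left=['Z', 'I', 'B'] right=['P'] parent=K
Step 7 (right): focus=P path=4 depth=1 children=[] left=['Z', 'I', 'B', 'X'] right=[] parent=K
Step 8 (left): focus=X path=3 depth=1 children=[] left=['Z', 'I', 'B'] right=['P'] parent=K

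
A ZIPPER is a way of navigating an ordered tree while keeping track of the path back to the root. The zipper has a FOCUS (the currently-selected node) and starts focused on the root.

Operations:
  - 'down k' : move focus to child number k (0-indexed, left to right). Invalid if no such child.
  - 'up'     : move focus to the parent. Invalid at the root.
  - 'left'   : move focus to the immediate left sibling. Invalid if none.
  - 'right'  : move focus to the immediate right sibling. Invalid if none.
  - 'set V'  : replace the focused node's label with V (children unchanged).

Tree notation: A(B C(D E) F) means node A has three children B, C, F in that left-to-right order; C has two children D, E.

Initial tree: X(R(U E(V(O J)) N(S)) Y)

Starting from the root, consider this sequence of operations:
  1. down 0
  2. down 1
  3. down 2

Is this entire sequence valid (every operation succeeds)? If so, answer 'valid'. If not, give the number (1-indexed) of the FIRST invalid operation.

Step 1 (down 0): focus=R path=0 depth=1 children=['U', 'E', 'N'] left=[] right=['Y'] parent=X
Step 2 (down 1): focus=E path=0/1 depth=2 children=['V'] left=['U'] right=['N'] parent=R
Step 3 (down 2): INVALID

Answer: 3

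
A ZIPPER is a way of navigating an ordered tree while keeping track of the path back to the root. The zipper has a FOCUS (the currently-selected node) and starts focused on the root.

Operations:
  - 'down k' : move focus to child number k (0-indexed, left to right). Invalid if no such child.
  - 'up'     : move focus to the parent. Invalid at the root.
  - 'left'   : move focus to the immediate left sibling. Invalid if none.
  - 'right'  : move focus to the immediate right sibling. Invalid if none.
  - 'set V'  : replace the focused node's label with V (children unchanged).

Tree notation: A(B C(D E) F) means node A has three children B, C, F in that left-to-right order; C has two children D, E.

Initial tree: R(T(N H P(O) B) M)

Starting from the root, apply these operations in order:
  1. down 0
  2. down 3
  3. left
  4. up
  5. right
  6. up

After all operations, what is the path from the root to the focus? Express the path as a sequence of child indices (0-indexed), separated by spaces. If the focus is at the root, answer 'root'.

Answer: root

Derivation:
Step 1 (down 0): focus=T path=0 depth=1 children=['N', 'H', 'P', 'B'] left=[] right=['M'] parent=R
Step 2 (down 3): focus=B path=0/3 depth=2 children=[] left=['N', 'H', 'P'] right=[] parent=T
Step 3 (left): focus=P path=0/2 depth=2 children=['O'] left=['N', 'H'] right=['B'] parent=T
Step 4 (up): focus=T path=0 depth=1 children=['N', 'H', 'P', 'B'] left=[] right=['M'] parent=R
Step 5 (right): focus=M path=1 depth=1 children=[] left=['T'] right=[] parent=R
Step 6 (up): focus=R path=root depth=0 children=['T', 'M'] (at root)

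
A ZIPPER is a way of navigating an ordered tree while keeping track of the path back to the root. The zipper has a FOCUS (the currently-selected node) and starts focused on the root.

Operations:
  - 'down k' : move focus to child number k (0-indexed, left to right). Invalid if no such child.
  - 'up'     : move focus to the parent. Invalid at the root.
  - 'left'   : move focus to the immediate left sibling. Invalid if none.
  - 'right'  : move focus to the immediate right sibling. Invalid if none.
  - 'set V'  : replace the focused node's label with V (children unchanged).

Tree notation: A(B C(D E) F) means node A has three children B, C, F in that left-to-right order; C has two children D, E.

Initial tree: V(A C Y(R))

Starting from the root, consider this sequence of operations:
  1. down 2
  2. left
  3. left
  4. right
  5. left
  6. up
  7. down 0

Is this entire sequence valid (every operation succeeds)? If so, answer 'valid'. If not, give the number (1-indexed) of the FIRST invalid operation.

Answer: valid

Derivation:
Step 1 (down 2): focus=Y path=2 depth=1 children=['R'] left=['A', 'C'] right=[] parent=V
Step 2 (left): focus=C path=1 depth=1 children=[] left=['A'] right=['Y'] parent=V
Step 3 (left): focus=A path=0 depth=1 children=[] left=[] right=['C', 'Y'] parent=V
Step 4 (right): focus=C path=1 depth=1 children=[] left=['A'] right=['Y'] parent=V
Step 5 (left): focus=A path=0 depth=1 children=[] left=[] right=['C', 'Y'] parent=V
Step 6 (up): focus=V path=root depth=0 children=['A', 'C', 'Y'] (at root)
Step 7 (down 0): focus=A path=0 depth=1 children=[] left=[] right=['C', 'Y'] parent=V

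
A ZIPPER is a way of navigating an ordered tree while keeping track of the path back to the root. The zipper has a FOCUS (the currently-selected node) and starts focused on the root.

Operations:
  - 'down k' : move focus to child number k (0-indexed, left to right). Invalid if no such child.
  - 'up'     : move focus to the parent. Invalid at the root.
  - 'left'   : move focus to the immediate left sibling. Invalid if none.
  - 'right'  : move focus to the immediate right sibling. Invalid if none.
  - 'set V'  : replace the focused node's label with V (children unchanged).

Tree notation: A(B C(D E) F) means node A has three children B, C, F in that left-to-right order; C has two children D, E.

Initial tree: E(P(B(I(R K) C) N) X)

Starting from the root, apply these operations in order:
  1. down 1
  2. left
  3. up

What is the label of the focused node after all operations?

Answer: E

Derivation:
Step 1 (down 1): focus=X path=1 depth=1 children=[] left=['P'] right=[] parent=E
Step 2 (left): focus=P path=0 depth=1 children=['B', 'N'] left=[] right=['X'] parent=E
Step 3 (up): focus=E path=root depth=0 children=['P', 'X'] (at root)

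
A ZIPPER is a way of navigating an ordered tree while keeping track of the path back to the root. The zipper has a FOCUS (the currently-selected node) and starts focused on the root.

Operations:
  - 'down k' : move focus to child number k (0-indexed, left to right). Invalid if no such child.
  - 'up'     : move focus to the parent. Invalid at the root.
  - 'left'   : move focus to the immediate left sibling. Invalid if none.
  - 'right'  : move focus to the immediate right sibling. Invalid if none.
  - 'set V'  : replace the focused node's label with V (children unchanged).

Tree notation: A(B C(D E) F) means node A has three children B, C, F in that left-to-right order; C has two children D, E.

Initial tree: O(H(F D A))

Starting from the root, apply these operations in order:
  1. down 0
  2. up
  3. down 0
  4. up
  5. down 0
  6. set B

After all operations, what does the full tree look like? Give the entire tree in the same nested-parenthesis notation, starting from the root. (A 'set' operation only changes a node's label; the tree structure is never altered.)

Step 1 (down 0): focus=H path=0 depth=1 children=['F', 'D', 'A'] left=[] right=[] parent=O
Step 2 (up): focus=O path=root depth=0 children=['H'] (at root)
Step 3 (down 0): focus=H path=0 depth=1 children=['F', 'D', 'A'] left=[] right=[] parent=O
Step 4 (up): focus=O path=root depth=0 children=['H'] (at root)
Step 5 (down 0): focus=H path=0 depth=1 children=['F', 'D', 'A'] left=[] right=[] parent=O
Step 6 (set B): focus=B path=0 depth=1 children=['F', 'D', 'A'] left=[] right=[] parent=O

Answer: O(B(F D A))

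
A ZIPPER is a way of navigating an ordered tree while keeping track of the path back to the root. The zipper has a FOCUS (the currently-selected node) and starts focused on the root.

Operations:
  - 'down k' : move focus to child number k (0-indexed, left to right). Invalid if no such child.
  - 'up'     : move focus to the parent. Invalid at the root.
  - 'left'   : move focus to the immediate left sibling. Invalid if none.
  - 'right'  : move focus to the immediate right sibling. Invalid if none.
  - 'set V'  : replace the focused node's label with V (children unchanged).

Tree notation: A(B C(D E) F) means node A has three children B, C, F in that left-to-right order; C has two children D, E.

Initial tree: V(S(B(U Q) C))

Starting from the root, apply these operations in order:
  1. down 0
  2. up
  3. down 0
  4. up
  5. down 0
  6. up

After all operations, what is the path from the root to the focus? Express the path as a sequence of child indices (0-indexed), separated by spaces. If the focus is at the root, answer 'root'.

Step 1 (down 0): focus=S path=0 depth=1 children=['B', 'C'] left=[] right=[] parent=V
Step 2 (up): focus=V path=root depth=0 children=['S'] (at root)
Step 3 (down 0): focus=S path=0 depth=1 children=['B', 'C'] left=[] right=[] parent=V
Step 4 (up): focus=V path=root depth=0 children=['S'] (at root)
Step 5 (down 0): focus=S path=0 depth=1 children=['B', 'C'] left=[] right=[] parent=V
Step 6 (up): focus=V path=root depth=0 children=['S'] (at root)

Answer: root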